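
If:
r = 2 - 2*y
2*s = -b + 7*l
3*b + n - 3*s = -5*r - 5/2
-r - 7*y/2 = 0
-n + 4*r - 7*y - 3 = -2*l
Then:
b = 17*s/23 - 2135/138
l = 9*s/23 - 305/138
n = 18*s/23 + 1420/69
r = 14/3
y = -4/3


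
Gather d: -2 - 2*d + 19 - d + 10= 27 - 3*d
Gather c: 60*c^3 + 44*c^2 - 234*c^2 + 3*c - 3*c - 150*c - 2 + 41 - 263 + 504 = 60*c^3 - 190*c^2 - 150*c + 280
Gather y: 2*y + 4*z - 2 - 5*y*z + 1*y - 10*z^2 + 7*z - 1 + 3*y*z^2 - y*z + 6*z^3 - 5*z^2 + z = y*(3*z^2 - 6*z + 3) + 6*z^3 - 15*z^2 + 12*z - 3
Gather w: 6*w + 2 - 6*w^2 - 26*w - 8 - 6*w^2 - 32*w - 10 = -12*w^2 - 52*w - 16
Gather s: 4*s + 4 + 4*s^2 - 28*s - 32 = 4*s^2 - 24*s - 28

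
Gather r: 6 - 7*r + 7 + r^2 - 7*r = r^2 - 14*r + 13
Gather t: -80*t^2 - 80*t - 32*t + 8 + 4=-80*t^2 - 112*t + 12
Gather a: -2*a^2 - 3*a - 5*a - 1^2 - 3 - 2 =-2*a^2 - 8*a - 6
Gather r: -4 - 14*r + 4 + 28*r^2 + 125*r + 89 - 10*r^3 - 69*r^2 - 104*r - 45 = -10*r^3 - 41*r^2 + 7*r + 44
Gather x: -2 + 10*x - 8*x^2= -8*x^2 + 10*x - 2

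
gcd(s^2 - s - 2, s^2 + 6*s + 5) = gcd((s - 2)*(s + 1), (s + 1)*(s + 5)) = s + 1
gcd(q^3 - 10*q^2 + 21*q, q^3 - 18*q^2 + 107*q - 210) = q - 7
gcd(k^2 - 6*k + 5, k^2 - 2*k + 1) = k - 1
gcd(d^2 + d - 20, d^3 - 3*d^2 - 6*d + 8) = d - 4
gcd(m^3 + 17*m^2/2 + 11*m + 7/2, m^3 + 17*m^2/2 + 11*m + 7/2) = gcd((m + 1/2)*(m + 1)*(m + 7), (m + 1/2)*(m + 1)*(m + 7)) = m^3 + 17*m^2/2 + 11*m + 7/2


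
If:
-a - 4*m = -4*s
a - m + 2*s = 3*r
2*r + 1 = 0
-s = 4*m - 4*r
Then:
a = -22/29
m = -21/58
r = -1/2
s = -16/29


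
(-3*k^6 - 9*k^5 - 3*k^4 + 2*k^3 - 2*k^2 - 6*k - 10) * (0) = 0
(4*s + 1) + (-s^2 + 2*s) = -s^2 + 6*s + 1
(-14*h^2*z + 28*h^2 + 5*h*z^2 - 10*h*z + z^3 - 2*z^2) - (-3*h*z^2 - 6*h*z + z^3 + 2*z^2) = -14*h^2*z + 28*h^2 + 8*h*z^2 - 4*h*z - 4*z^2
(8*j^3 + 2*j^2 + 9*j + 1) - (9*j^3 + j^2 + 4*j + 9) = -j^3 + j^2 + 5*j - 8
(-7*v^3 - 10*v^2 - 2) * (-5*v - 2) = 35*v^4 + 64*v^3 + 20*v^2 + 10*v + 4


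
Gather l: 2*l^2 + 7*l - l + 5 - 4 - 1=2*l^2 + 6*l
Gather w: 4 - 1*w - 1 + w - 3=0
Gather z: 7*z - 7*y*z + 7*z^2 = 7*z^2 + z*(7 - 7*y)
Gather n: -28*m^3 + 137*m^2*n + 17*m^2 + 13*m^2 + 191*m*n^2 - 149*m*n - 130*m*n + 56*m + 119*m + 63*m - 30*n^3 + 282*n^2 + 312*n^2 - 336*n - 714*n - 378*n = -28*m^3 + 30*m^2 + 238*m - 30*n^3 + n^2*(191*m + 594) + n*(137*m^2 - 279*m - 1428)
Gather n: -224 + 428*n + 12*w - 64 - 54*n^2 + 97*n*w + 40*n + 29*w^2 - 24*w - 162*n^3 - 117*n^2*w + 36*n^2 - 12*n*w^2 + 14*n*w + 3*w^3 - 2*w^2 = -162*n^3 + n^2*(-117*w - 18) + n*(-12*w^2 + 111*w + 468) + 3*w^3 + 27*w^2 - 12*w - 288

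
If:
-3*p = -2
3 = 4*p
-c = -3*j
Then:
No Solution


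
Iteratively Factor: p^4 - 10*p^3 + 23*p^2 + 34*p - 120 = (p - 4)*(p^3 - 6*p^2 - p + 30) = (p - 4)*(p - 3)*(p^2 - 3*p - 10) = (p - 4)*(p - 3)*(p + 2)*(p - 5)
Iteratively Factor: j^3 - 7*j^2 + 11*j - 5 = (j - 5)*(j^2 - 2*j + 1) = (j - 5)*(j - 1)*(j - 1)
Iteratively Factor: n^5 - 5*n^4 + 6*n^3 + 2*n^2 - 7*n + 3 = (n - 1)*(n^4 - 4*n^3 + 2*n^2 + 4*n - 3) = (n - 3)*(n - 1)*(n^3 - n^2 - n + 1) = (n - 3)*(n - 1)^2*(n^2 - 1) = (n - 3)*(n - 1)^2*(n + 1)*(n - 1)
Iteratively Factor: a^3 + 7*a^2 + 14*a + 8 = (a + 1)*(a^2 + 6*a + 8) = (a + 1)*(a + 2)*(a + 4)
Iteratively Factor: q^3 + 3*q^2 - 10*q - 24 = (q + 2)*(q^2 + q - 12) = (q - 3)*(q + 2)*(q + 4)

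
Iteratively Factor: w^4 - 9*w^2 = (w + 3)*(w^3 - 3*w^2) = w*(w + 3)*(w^2 - 3*w) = w*(w - 3)*(w + 3)*(w)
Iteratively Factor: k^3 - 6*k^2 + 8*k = (k - 2)*(k^2 - 4*k) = (k - 4)*(k - 2)*(k)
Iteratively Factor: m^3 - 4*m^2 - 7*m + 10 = (m - 1)*(m^2 - 3*m - 10) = (m - 5)*(m - 1)*(m + 2)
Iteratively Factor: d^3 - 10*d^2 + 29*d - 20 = (d - 5)*(d^2 - 5*d + 4) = (d - 5)*(d - 4)*(d - 1)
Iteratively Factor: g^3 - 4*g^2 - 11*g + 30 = (g - 2)*(g^2 - 2*g - 15) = (g - 2)*(g + 3)*(g - 5)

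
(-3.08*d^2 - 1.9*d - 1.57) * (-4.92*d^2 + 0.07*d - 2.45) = 15.1536*d^4 + 9.1324*d^3 + 15.1374*d^2 + 4.5451*d + 3.8465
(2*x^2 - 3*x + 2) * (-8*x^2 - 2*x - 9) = -16*x^4 + 20*x^3 - 28*x^2 + 23*x - 18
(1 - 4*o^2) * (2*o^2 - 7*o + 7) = -8*o^4 + 28*o^3 - 26*o^2 - 7*o + 7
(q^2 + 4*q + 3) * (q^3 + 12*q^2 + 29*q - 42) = q^5 + 16*q^4 + 80*q^3 + 110*q^2 - 81*q - 126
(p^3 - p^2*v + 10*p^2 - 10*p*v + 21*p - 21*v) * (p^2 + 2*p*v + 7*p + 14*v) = p^5 + p^4*v + 17*p^4 - 2*p^3*v^2 + 17*p^3*v + 91*p^3 - 34*p^2*v^2 + 91*p^2*v + 147*p^2 - 182*p*v^2 + 147*p*v - 294*v^2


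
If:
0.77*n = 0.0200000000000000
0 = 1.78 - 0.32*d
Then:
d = 5.56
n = 0.03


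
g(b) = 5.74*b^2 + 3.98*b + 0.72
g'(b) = 11.48*b + 3.98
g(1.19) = 13.58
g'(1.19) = 17.64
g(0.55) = 4.65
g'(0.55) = 10.29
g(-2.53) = 27.39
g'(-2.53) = -25.06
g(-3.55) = 58.93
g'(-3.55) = -36.77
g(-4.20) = 85.26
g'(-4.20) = -44.24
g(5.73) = 211.99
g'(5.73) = 69.76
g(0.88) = 8.67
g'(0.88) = 14.08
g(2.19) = 36.97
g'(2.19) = 29.12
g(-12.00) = 779.52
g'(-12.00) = -133.78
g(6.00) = 231.24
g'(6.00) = 72.86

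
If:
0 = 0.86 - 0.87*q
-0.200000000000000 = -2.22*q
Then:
No Solution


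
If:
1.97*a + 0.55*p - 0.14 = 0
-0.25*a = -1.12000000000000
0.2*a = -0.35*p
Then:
No Solution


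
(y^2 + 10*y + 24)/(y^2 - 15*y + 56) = (y^2 + 10*y + 24)/(y^2 - 15*y + 56)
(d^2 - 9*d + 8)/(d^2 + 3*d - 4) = (d - 8)/(d + 4)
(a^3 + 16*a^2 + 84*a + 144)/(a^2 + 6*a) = a + 10 + 24/a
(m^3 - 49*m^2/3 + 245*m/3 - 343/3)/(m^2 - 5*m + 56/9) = 3*(m^2 - 14*m + 49)/(3*m - 8)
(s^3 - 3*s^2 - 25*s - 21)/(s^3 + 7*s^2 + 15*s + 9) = (s - 7)/(s + 3)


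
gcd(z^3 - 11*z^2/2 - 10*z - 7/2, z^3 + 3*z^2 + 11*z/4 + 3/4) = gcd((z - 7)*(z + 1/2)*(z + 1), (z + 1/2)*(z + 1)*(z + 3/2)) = z^2 + 3*z/2 + 1/2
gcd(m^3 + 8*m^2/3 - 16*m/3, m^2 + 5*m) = m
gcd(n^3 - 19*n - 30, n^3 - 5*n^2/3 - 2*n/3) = 1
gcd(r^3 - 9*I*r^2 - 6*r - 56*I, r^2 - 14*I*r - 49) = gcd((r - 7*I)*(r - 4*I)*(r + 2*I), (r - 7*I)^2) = r - 7*I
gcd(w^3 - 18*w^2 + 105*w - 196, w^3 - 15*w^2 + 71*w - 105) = w - 7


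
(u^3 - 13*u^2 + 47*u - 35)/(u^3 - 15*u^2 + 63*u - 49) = (u - 5)/(u - 7)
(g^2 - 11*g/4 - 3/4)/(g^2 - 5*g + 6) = (g + 1/4)/(g - 2)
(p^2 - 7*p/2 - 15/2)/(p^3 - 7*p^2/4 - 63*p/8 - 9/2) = 4*(p - 5)/(4*p^2 - 13*p - 12)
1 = 1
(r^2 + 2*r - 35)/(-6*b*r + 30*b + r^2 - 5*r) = (r + 7)/(-6*b + r)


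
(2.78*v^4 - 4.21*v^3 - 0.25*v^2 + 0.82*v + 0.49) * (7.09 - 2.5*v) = -6.95*v^5 + 30.2352*v^4 - 29.2239*v^3 - 3.8225*v^2 + 4.5888*v + 3.4741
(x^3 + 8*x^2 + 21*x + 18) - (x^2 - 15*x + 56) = x^3 + 7*x^2 + 36*x - 38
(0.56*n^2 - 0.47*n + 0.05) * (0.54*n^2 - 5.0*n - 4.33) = 0.3024*n^4 - 3.0538*n^3 - 0.0478000000000005*n^2 + 1.7851*n - 0.2165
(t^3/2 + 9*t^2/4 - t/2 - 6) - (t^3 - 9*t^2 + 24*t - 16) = -t^3/2 + 45*t^2/4 - 49*t/2 + 10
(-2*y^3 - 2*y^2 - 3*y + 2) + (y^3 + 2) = -y^3 - 2*y^2 - 3*y + 4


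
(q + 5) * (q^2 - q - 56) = q^3 + 4*q^2 - 61*q - 280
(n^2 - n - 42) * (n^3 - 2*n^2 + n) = n^5 - 3*n^4 - 39*n^3 + 83*n^2 - 42*n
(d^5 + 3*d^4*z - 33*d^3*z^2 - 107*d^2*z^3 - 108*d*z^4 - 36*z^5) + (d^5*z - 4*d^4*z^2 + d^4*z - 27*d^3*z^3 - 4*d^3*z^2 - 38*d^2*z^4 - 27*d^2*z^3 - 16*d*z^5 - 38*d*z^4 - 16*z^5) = d^5*z + d^5 - 4*d^4*z^2 + 4*d^4*z - 27*d^3*z^3 - 37*d^3*z^2 - 38*d^2*z^4 - 134*d^2*z^3 - 16*d*z^5 - 146*d*z^4 - 52*z^5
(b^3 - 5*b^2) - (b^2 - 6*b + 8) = b^3 - 6*b^2 + 6*b - 8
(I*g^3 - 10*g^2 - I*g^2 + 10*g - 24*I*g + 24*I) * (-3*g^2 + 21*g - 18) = -3*I*g^5 + 30*g^4 + 24*I*g^4 - 240*g^3 + 33*I*g^3 + 390*g^2 - 558*I*g^2 - 180*g + 936*I*g - 432*I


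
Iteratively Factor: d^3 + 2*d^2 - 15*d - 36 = (d + 3)*(d^2 - d - 12) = (d + 3)^2*(d - 4)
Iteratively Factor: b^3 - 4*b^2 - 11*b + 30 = (b - 2)*(b^2 - 2*b - 15) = (b - 5)*(b - 2)*(b + 3)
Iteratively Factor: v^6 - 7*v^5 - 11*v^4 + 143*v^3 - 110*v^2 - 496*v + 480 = (v - 5)*(v^5 - 2*v^4 - 21*v^3 + 38*v^2 + 80*v - 96) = (v - 5)*(v - 4)*(v^4 + 2*v^3 - 13*v^2 - 14*v + 24) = (v - 5)*(v - 4)*(v + 2)*(v^3 - 13*v + 12) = (v - 5)*(v - 4)*(v + 2)*(v + 4)*(v^2 - 4*v + 3) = (v - 5)*(v - 4)*(v - 3)*(v + 2)*(v + 4)*(v - 1)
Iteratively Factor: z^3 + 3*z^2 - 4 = (z + 2)*(z^2 + z - 2) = (z - 1)*(z + 2)*(z + 2)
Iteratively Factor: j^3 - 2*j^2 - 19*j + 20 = (j + 4)*(j^2 - 6*j + 5) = (j - 1)*(j + 4)*(j - 5)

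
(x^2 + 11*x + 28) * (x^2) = x^4 + 11*x^3 + 28*x^2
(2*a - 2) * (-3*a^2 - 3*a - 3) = 6 - 6*a^3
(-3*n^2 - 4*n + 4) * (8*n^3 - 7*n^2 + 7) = -24*n^5 - 11*n^4 + 60*n^3 - 49*n^2 - 28*n + 28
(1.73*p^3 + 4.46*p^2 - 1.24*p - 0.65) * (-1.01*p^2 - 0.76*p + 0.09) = -1.7473*p^5 - 5.8194*p^4 - 1.9815*p^3 + 2.0003*p^2 + 0.3824*p - 0.0585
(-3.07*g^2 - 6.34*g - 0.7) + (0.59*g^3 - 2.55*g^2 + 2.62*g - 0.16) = 0.59*g^3 - 5.62*g^2 - 3.72*g - 0.86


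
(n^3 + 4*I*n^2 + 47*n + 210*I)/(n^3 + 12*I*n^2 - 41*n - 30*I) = (n - 7*I)/(n + I)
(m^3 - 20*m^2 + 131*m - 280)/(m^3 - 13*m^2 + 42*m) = (m^2 - 13*m + 40)/(m*(m - 6))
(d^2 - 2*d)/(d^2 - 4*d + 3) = d*(d - 2)/(d^2 - 4*d + 3)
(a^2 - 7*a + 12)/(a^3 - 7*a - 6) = (a - 4)/(a^2 + 3*a + 2)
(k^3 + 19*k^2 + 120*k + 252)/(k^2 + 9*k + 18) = (k^2 + 13*k + 42)/(k + 3)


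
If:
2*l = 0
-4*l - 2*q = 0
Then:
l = 0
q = 0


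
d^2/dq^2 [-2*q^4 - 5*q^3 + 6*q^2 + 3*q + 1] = -24*q^2 - 30*q + 12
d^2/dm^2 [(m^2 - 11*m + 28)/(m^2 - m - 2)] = 20*(-m^3 + 9*m^2 - 15*m + 11)/(m^6 - 3*m^5 - 3*m^4 + 11*m^3 + 6*m^2 - 12*m - 8)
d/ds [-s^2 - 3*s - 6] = -2*s - 3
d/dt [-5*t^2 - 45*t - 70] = -10*t - 45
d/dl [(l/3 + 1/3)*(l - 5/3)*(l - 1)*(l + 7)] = 4*l^3/3 + 16*l^2/3 - 76*l/9 - 16/9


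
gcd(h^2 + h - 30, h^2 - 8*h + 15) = h - 5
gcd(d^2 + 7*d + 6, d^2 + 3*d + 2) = d + 1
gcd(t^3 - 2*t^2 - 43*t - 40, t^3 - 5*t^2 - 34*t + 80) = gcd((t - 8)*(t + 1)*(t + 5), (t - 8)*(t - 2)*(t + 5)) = t^2 - 3*t - 40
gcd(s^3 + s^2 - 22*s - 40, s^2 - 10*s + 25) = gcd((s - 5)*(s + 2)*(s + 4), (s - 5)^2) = s - 5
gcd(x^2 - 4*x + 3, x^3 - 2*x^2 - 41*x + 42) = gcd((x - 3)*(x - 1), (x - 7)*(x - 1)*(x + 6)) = x - 1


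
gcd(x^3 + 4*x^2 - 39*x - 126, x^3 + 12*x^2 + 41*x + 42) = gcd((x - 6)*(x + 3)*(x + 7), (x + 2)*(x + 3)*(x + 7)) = x^2 + 10*x + 21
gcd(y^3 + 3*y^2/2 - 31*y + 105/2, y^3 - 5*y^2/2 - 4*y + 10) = y - 5/2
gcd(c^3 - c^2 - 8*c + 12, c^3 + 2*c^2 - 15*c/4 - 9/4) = c + 3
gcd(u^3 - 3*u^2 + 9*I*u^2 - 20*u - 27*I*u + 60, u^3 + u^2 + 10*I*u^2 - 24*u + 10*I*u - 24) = u + 4*I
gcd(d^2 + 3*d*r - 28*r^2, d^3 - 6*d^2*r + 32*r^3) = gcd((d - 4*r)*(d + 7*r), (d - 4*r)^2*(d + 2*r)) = -d + 4*r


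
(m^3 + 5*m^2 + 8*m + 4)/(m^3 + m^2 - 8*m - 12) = (m + 1)/(m - 3)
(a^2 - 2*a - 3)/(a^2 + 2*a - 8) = (a^2 - 2*a - 3)/(a^2 + 2*a - 8)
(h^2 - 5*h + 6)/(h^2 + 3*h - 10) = (h - 3)/(h + 5)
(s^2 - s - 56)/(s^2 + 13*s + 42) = (s - 8)/(s + 6)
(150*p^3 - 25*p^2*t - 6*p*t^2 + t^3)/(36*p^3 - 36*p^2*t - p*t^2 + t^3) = (25*p^2 - t^2)/(6*p^2 - 5*p*t - t^2)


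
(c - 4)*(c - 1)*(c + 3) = c^3 - 2*c^2 - 11*c + 12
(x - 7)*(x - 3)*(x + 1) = x^3 - 9*x^2 + 11*x + 21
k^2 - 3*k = k*(k - 3)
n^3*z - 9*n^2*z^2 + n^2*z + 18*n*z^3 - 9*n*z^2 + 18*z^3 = (n - 6*z)*(n - 3*z)*(n*z + z)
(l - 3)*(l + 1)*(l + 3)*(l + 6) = l^4 + 7*l^3 - 3*l^2 - 63*l - 54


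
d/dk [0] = 0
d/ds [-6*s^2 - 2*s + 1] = -12*s - 2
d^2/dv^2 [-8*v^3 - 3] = -48*v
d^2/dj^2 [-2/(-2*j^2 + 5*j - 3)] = 4*(-4*j^2 + 10*j + (4*j - 5)^2 - 6)/(2*j^2 - 5*j + 3)^3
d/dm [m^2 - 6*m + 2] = 2*m - 6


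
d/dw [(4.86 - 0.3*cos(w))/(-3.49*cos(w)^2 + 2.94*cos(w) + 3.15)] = (1.047*cos(w)^2 - 33.9228*cos(w) + 15.2334)*sin(w)/(12.1801*cos(w)^4 - 20.5212*cos(w)^3 - 13.3434*cos(w)^2 + 18.522*cos(w) + 9.9225)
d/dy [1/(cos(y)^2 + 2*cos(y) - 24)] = 2*(cos(y) + 1)*sin(y)/(cos(y)^2 + 2*cos(y) - 24)^2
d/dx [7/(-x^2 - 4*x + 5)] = 14*(x + 2)/(x^2 + 4*x - 5)^2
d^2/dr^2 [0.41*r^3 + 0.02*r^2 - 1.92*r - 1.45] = 2.46*r + 0.04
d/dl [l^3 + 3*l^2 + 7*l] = 3*l^2 + 6*l + 7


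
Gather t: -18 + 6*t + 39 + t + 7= 7*t + 28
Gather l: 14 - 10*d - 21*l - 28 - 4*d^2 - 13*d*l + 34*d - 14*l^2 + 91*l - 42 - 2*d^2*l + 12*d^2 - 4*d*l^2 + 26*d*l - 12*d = 8*d^2 + 12*d + l^2*(-4*d - 14) + l*(-2*d^2 + 13*d + 70) - 56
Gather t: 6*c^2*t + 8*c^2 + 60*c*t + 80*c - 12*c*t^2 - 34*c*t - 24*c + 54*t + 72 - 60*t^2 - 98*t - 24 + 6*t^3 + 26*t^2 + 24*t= 8*c^2 + 56*c + 6*t^3 + t^2*(-12*c - 34) + t*(6*c^2 + 26*c - 20) + 48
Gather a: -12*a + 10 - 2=8 - 12*a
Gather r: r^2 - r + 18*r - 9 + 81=r^2 + 17*r + 72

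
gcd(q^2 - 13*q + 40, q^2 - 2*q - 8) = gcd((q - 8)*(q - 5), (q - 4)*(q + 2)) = 1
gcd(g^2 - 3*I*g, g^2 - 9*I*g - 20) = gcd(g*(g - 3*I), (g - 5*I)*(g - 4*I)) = 1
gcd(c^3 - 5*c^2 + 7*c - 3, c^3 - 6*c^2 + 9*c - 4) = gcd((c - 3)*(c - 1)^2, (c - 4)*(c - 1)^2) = c^2 - 2*c + 1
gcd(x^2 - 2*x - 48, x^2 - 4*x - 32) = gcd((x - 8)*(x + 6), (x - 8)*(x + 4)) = x - 8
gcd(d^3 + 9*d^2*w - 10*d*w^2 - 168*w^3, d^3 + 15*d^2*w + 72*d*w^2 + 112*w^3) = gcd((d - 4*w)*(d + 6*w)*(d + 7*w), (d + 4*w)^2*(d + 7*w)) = d + 7*w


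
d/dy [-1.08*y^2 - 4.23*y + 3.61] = -2.16*y - 4.23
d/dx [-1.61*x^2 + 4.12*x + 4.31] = 4.12 - 3.22*x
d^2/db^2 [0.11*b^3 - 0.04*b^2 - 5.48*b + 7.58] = 0.66*b - 0.08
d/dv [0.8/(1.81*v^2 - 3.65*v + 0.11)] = (2.92 - 2.896*v)/(1.81*v^2 - 3.65*v + 0.11)^2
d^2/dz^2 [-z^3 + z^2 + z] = 2 - 6*z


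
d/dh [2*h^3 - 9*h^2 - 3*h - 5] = 6*h^2 - 18*h - 3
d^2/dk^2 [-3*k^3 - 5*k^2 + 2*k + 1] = -18*k - 10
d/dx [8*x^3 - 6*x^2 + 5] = 12*x*(2*x - 1)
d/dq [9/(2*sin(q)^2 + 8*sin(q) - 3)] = -36*(sin(q) + 2)*cos(q)/(-8*sin(q) + cos(2*q) + 2)^2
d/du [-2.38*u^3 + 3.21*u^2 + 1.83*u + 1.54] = -7.14*u^2 + 6.42*u + 1.83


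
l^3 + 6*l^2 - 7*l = l*(l - 1)*(l + 7)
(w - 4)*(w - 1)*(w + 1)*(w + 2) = w^4 - 2*w^3 - 9*w^2 + 2*w + 8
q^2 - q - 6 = (q - 3)*(q + 2)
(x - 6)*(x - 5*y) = x^2 - 5*x*y - 6*x + 30*y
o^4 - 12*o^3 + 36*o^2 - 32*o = o*(o - 8)*(o - 2)^2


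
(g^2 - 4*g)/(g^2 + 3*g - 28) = g/(g + 7)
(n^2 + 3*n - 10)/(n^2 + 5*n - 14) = (n + 5)/(n + 7)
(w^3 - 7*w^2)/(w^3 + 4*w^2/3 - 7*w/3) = 3*w*(w - 7)/(3*w^2 + 4*w - 7)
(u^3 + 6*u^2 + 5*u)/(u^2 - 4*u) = (u^2 + 6*u + 5)/(u - 4)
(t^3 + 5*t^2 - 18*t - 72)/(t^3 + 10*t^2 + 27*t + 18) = (t - 4)/(t + 1)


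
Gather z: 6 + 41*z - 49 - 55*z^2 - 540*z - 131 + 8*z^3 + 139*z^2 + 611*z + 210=8*z^3 + 84*z^2 + 112*z + 36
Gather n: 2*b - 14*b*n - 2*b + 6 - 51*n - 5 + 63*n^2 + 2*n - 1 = 63*n^2 + n*(-14*b - 49)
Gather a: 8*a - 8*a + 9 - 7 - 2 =0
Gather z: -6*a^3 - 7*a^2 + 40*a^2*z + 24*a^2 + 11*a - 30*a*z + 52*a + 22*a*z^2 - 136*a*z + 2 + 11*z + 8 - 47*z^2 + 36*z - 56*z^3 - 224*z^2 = -6*a^3 + 17*a^2 + 63*a - 56*z^3 + z^2*(22*a - 271) + z*(40*a^2 - 166*a + 47) + 10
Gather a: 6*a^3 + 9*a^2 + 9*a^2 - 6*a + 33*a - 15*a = 6*a^3 + 18*a^2 + 12*a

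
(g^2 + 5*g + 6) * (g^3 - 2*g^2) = g^5 + 3*g^4 - 4*g^3 - 12*g^2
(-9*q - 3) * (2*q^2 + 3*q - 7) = -18*q^3 - 33*q^2 + 54*q + 21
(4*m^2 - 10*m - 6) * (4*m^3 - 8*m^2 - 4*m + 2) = 16*m^5 - 72*m^4 + 40*m^3 + 96*m^2 + 4*m - 12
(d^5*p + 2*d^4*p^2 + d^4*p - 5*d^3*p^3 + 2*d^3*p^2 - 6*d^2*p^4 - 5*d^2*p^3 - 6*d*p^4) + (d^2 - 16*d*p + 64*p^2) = d^5*p + 2*d^4*p^2 + d^4*p - 5*d^3*p^3 + 2*d^3*p^2 - 6*d^2*p^4 - 5*d^2*p^3 + d^2 - 6*d*p^4 - 16*d*p + 64*p^2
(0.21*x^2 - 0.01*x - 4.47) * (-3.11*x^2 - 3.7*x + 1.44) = -0.6531*x^4 - 0.7459*x^3 + 14.2411*x^2 + 16.5246*x - 6.4368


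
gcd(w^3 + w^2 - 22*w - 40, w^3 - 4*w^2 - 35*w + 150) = w - 5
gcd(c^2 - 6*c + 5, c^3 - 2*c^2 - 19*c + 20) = c^2 - 6*c + 5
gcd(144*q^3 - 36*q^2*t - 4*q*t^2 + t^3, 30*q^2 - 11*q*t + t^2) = 6*q - t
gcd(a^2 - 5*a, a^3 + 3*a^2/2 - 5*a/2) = a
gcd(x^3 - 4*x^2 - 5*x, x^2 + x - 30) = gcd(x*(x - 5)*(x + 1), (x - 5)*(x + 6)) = x - 5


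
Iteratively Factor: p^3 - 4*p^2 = (p)*(p^2 - 4*p) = p^2*(p - 4)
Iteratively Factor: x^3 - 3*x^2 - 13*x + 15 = (x + 3)*(x^2 - 6*x + 5) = (x - 5)*(x + 3)*(x - 1)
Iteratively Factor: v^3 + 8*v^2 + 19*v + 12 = (v + 1)*(v^2 + 7*v + 12) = (v + 1)*(v + 4)*(v + 3)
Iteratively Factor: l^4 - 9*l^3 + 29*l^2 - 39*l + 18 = (l - 3)*(l^3 - 6*l^2 + 11*l - 6) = (l - 3)^2*(l^2 - 3*l + 2) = (l - 3)^2*(l - 2)*(l - 1)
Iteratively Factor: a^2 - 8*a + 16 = (a - 4)*(a - 4)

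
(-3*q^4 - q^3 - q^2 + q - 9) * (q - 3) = -3*q^5 + 8*q^4 + 2*q^3 + 4*q^2 - 12*q + 27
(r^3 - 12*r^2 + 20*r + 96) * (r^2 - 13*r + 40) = r^5 - 25*r^4 + 216*r^3 - 644*r^2 - 448*r + 3840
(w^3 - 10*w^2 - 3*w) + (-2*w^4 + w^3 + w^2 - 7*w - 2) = -2*w^4 + 2*w^3 - 9*w^2 - 10*w - 2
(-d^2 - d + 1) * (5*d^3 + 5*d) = -5*d^5 - 5*d^4 - 5*d^2 + 5*d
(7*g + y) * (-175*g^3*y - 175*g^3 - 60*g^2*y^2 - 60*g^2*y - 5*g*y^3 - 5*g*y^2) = -1225*g^4*y - 1225*g^4 - 595*g^3*y^2 - 595*g^3*y - 95*g^2*y^3 - 95*g^2*y^2 - 5*g*y^4 - 5*g*y^3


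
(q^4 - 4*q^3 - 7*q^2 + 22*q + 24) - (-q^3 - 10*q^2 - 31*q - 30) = q^4 - 3*q^3 + 3*q^2 + 53*q + 54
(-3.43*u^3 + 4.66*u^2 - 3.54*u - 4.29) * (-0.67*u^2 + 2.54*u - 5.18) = 2.2981*u^5 - 11.8344*u^4 + 31.9756*u^3 - 30.2561*u^2 + 7.4406*u + 22.2222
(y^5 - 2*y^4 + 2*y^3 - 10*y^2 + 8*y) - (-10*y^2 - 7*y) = y^5 - 2*y^4 + 2*y^3 + 15*y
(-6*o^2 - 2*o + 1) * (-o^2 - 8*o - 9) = 6*o^4 + 50*o^3 + 69*o^2 + 10*o - 9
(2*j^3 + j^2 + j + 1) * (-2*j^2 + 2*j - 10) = -4*j^5 + 2*j^4 - 20*j^3 - 10*j^2 - 8*j - 10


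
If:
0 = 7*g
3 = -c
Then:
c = -3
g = 0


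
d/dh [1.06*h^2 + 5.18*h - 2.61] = 2.12*h + 5.18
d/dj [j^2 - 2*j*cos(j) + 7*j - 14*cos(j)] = 2*j*sin(j) + 2*j + 14*sin(j) - 2*cos(j) + 7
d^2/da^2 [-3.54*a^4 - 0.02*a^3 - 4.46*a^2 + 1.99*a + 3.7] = -42.48*a^2 - 0.12*a - 8.92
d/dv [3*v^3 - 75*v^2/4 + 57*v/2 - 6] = 9*v^2 - 75*v/2 + 57/2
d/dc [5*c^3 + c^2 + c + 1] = 15*c^2 + 2*c + 1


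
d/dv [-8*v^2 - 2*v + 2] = -16*v - 2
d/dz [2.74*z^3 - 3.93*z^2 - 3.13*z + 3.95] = 8.22*z^2 - 7.86*z - 3.13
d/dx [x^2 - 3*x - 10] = 2*x - 3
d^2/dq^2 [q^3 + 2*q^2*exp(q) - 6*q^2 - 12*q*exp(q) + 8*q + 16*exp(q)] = 2*q^2*exp(q) - 4*q*exp(q) + 6*q - 4*exp(q) - 12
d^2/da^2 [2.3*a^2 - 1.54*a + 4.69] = 4.60000000000000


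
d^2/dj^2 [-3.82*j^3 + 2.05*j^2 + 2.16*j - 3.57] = 4.1 - 22.92*j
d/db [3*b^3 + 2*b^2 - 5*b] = 9*b^2 + 4*b - 5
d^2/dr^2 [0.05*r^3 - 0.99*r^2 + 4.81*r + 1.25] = 0.3*r - 1.98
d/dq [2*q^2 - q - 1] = 4*q - 1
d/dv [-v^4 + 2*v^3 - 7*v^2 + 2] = 2*v*(-2*v^2 + 3*v - 7)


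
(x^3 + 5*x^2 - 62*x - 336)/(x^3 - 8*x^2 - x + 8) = (x^2 + 13*x + 42)/(x^2 - 1)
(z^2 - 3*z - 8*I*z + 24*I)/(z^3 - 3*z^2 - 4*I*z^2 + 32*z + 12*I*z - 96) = 1/(z + 4*I)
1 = 1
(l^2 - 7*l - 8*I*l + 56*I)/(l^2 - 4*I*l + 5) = (l^2 - 7*l - 8*I*l + 56*I)/(l^2 - 4*I*l + 5)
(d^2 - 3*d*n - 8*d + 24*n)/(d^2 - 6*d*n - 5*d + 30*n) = (d^2 - 3*d*n - 8*d + 24*n)/(d^2 - 6*d*n - 5*d + 30*n)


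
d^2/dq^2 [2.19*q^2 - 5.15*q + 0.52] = 4.38000000000000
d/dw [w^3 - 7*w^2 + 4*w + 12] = 3*w^2 - 14*w + 4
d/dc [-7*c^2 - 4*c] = -14*c - 4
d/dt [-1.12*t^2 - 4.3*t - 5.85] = -2.24*t - 4.3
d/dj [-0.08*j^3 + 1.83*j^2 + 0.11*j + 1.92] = -0.24*j^2 + 3.66*j + 0.11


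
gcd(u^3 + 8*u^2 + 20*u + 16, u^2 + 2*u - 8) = u + 4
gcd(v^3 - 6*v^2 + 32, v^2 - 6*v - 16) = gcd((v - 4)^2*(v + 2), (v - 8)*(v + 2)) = v + 2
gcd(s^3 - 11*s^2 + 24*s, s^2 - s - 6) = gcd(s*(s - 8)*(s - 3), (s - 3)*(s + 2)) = s - 3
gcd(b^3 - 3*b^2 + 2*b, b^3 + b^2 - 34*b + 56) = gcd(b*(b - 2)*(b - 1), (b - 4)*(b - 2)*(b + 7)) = b - 2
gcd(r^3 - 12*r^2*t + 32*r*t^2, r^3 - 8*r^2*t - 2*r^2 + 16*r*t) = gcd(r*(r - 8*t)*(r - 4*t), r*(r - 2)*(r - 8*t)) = r^2 - 8*r*t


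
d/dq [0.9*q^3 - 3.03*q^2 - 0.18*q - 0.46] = 2.7*q^2 - 6.06*q - 0.18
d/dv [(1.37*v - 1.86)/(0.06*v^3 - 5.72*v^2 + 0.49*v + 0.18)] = (-0.1644*v^3 + 8.1712*v^2 - 21.2784*v + 1.158)/(0.0036*v^6 - 0.6864*v^5 + 32.7772*v^4 - 5.584*v^3 - 1.8191*v^2 + 0.1764*v + 0.0324)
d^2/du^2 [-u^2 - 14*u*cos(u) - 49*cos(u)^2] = 14*u*cos(u) - 196*sin(u)^2 + 28*sin(u) + 96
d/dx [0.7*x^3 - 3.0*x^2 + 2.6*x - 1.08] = 2.1*x^2 - 6.0*x + 2.6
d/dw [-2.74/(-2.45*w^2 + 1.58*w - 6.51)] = (4.3292 - 13.426*w)/(2.45*w^2 - 1.58*w + 6.51)^2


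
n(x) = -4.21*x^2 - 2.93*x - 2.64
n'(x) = -8.42*x - 2.93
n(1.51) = -16.66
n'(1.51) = -15.64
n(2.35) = -32.78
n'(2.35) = -22.72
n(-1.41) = -6.88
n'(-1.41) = 8.94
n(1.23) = -12.61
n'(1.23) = -13.29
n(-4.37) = -70.23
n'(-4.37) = 33.87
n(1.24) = -12.75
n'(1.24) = -13.37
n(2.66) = -40.22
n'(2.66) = -25.33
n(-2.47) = -21.09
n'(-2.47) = 17.87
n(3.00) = -49.32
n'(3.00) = -28.19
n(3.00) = -49.32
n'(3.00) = -28.19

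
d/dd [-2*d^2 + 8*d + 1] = 8 - 4*d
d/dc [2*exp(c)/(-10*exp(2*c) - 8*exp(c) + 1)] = (20*exp(2*c) + 2)*exp(c)/(100*exp(4*c) + 160*exp(3*c) + 44*exp(2*c) - 16*exp(c) + 1)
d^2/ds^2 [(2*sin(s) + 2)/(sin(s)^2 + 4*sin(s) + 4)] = 2*(-sin(s)^3 + 4*sin(s)^2 + 2*sin(s) - 2)/(sin(s) + 2)^4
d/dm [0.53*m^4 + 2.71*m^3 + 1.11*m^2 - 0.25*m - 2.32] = 2.12*m^3 + 8.13*m^2 + 2.22*m - 0.25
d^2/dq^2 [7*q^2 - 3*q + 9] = 14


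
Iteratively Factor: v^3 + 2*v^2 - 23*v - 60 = (v + 3)*(v^2 - v - 20) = (v + 3)*(v + 4)*(v - 5)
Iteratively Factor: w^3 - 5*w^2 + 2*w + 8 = (w - 4)*(w^2 - w - 2) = (w - 4)*(w - 2)*(w + 1)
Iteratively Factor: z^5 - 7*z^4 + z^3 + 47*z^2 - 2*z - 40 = (z + 1)*(z^4 - 8*z^3 + 9*z^2 + 38*z - 40) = (z - 4)*(z + 1)*(z^3 - 4*z^2 - 7*z + 10) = (z - 5)*(z - 4)*(z + 1)*(z^2 + z - 2) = (z - 5)*(z - 4)*(z + 1)*(z + 2)*(z - 1)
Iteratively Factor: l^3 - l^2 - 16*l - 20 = (l + 2)*(l^2 - 3*l - 10) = (l - 5)*(l + 2)*(l + 2)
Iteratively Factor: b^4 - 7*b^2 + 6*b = (b - 1)*(b^3 + b^2 - 6*b) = (b - 2)*(b - 1)*(b^2 + 3*b) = b*(b - 2)*(b - 1)*(b + 3)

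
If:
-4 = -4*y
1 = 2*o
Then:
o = 1/2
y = 1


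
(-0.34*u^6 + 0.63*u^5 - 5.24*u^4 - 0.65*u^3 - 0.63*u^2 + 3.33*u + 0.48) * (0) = 0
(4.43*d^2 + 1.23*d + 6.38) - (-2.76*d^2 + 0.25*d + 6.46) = 7.19*d^2 + 0.98*d - 0.0800000000000001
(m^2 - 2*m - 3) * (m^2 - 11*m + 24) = m^4 - 13*m^3 + 43*m^2 - 15*m - 72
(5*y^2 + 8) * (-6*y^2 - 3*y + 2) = -30*y^4 - 15*y^3 - 38*y^2 - 24*y + 16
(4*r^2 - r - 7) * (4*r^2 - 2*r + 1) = 16*r^4 - 12*r^3 - 22*r^2 + 13*r - 7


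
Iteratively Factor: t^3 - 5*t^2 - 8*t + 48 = (t - 4)*(t^2 - t - 12) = (t - 4)*(t + 3)*(t - 4)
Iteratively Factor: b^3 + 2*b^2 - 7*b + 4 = (b - 1)*(b^2 + 3*b - 4) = (b - 1)^2*(b + 4)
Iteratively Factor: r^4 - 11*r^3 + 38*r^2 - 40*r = (r)*(r^3 - 11*r^2 + 38*r - 40) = r*(r - 4)*(r^2 - 7*r + 10) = r*(r - 4)*(r - 2)*(r - 5)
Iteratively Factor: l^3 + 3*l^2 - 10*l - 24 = (l + 4)*(l^2 - l - 6) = (l + 2)*(l + 4)*(l - 3)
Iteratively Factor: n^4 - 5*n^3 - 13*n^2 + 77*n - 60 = (n - 1)*(n^3 - 4*n^2 - 17*n + 60) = (n - 1)*(n + 4)*(n^2 - 8*n + 15) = (n - 3)*(n - 1)*(n + 4)*(n - 5)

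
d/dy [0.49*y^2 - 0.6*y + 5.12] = 0.98*y - 0.6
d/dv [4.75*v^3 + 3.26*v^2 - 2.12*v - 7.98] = 14.25*v^2 + 6.52*v - 2.12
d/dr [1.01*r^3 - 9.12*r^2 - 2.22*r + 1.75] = 3.03*r^2 - 18.24*r - 2.22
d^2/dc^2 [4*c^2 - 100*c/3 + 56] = 8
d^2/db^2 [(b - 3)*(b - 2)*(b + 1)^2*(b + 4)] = 20*b^3 + 12*b^2 - 90*b - 10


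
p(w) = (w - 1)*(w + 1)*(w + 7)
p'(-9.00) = 116.00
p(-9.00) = -160.00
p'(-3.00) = -16.00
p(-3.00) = 32.00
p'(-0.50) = -7.25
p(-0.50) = -4.88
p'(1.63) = 29.79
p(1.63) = 14.30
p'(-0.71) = -9.43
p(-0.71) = -3.12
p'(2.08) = 41.10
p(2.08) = 30.20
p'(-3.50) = -13.25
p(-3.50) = 39.38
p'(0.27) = 3.00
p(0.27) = -6.74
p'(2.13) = 42.43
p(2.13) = 32.29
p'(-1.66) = -15.97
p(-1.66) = 9.37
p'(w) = (w - 1)*(w + 1) + (w - 1)*(w + 7) + (w + 1)*(w + 7)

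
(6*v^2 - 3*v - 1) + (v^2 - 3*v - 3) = 7*v^2 - 6*v - 4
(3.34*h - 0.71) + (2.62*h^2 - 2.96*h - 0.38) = 2.62*h^2 + 0.38*h - 1.09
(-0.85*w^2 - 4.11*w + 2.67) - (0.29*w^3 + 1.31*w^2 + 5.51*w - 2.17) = -0.29*w^3 - 2.16*w^2 - 9.62*w + 4.84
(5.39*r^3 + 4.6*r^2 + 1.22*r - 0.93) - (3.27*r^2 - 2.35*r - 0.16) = 5.39*r^3 + 1.33*r^2 + 3.57*r - 0.77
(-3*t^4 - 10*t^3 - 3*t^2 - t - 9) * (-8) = 24*t^4 + 80*t^3 + 24*t^2 + 8*t + 72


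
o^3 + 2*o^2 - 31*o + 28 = (o - 4)*(o - 1)*(o + 7)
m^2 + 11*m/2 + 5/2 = (m + 1/2)*(m + 5)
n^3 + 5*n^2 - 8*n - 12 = (n - 2)*(n + 1)*(n + 6)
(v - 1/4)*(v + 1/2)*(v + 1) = v^3 + 5*v^2/4 + v/8 - 1/8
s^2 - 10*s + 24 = (s - 6)*(s - 4)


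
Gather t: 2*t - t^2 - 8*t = -t^2 - 6*t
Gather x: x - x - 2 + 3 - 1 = 0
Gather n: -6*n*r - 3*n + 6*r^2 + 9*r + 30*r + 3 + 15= n*(-6*r - 3) + 6*r^2 + 39*r + 18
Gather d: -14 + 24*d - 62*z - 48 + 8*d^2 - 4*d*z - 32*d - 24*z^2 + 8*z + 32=8*d^2 + d*(-4*z - 8) - 24*z^2 - 54*z - 30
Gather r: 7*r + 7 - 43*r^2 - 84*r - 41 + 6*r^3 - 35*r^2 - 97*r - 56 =6*r^3 - 78*r^2 - 174*r - 90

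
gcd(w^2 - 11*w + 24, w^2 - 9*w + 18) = w - 3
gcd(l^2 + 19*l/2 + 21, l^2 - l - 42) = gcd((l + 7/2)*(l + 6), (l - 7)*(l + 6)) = l + 6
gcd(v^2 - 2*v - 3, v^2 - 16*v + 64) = 1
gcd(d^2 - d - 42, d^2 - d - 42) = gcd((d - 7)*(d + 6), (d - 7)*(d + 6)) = d^2 - d - 42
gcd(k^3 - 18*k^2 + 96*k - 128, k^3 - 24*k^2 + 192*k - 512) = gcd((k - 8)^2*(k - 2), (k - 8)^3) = k^2 - 16*k + 64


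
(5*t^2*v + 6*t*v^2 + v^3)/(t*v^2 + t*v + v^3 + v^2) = (5*t + v)/(v + 1)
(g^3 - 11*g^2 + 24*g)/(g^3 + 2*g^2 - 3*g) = (g^2 - 11*g + 24)/(g^2 + 2*g - 3)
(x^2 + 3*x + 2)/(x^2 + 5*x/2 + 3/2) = 2*(x + 2)/(2*x + 3)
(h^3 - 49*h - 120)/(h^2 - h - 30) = (h^2 - 5*h - 24)/(h - 6)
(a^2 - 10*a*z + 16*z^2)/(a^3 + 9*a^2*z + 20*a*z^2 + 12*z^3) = (a^2 - 10*a*z + 16*z^2)/(a^3 + 9*a^2*z + 20*a*z^2 + 12*z^3)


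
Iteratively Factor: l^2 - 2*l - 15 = (l + 3)*(l - 5)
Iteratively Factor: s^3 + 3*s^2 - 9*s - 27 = (s + 3)*(s^2 - 9) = (s - 3)*(s + 3)*(s + 3)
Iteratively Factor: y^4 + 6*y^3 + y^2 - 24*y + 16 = (y - 1)*(y^3 + 7*y^2 + 8*y - 16) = (y - 1)*(y + 4)*(y^2 + 3*y - 4) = (y - 1)*(y + 4)^2*(y - 1)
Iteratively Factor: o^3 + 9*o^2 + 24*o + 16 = (o + 4)*(o^2 + 5*o + 4) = (o + 4)^2*(o + 1)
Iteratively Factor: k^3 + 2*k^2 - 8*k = (k - 2)*(k^2 + 4*k) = k*(k - 2)*(k + 4)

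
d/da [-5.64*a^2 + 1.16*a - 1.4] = 1.16 - 11.28*a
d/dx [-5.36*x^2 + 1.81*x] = 1.81 - 10.72*x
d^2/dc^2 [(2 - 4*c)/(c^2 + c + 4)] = 4*(-(2*c - 1)*(2*c + 1)^2 + (6*c + 1)*(c^2 + c + 4))/(c^2 + c + 4)^3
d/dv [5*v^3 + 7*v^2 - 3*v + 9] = 15*v^2 + 14*v - 3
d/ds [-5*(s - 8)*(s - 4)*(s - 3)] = -15*s^2 + 150*s - 340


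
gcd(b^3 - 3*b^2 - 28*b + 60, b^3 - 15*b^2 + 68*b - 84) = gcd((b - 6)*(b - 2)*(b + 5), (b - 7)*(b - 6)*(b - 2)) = b^2 - 8*b + 12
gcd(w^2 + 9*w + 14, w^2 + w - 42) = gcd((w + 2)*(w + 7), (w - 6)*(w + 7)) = w + 7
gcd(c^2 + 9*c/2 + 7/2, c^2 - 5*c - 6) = c + 1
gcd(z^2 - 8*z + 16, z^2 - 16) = z - 4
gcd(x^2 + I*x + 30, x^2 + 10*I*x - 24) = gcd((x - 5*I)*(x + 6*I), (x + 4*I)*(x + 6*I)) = x + 6*I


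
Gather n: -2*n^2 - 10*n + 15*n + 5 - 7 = -2*n^2 + 5*n - 2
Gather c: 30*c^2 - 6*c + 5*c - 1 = 30*c^2 - c - 1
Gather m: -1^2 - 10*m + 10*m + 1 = 0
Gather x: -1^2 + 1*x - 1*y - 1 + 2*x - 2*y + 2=3*x - 3*y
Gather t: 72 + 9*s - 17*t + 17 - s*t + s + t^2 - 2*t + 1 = 10*s + t^2 + t*(-s - 19) + 90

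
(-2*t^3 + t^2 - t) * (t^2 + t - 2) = -2*t^5 - t^4 + 4*t^3 - 3*t^2 + 2*t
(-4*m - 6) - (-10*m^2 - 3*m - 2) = 10*m^2 - m - 4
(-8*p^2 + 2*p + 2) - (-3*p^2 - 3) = -5*p^2 + 2*p + 5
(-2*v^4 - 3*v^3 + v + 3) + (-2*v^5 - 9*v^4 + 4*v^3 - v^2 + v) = -2*v^5 - 11*v^4 + v^3 - v^2 + 2*v + 3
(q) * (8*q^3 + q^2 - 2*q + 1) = 8*q^4 + q^3 - 2*q^2 + q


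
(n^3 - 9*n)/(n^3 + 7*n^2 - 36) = n*(n - 3)/(n^2 + 4*n - 12)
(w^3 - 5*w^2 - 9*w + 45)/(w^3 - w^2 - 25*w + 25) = (w^2 - 9)/(w^2 + 4*w - 5)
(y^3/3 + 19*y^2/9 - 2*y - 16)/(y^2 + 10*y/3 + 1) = (3*y^2 + 10*y - 48)/(3*(3*y + 1))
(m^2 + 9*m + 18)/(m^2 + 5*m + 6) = (m + 6)/(m + 2)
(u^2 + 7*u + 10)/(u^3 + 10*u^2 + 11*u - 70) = (u + 2)/(u^2 + 5*u - 14)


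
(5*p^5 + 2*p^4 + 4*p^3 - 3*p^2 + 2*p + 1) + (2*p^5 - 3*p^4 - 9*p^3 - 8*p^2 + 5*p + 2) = 7*p^5 - p^4 - 5*p^3 - 11*p^2 + 7*p + 3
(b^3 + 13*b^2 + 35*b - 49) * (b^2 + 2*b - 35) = b^5 + 15*b^4 + 26*b^3 - 434*b^2 - 1323*b + 1715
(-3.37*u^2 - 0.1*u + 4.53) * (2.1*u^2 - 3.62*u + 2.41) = -7.077*u^4 + 11.9894*u^3 + 1.7533*u^2 - 16.6396*u + 10.9173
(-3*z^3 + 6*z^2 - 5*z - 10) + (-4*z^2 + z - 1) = -3*z^3 + 2*z^2 - 4*z - 11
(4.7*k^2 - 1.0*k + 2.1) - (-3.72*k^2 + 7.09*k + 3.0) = 8.42*k^2 - 8.09*k - 0.9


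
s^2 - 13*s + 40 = (s - 8)*(s - 5)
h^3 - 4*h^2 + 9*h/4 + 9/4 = (h - 3)*(h - 3/2)*(h + 1/2)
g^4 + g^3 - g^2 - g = g*(g - 1)*(g + 1)^2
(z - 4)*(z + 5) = z^2 + z - 20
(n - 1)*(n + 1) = n^2 - 1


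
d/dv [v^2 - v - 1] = 2*v - 1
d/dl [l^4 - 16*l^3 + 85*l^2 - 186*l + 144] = 4*l^3 - 48*l^2 + 170*l - 186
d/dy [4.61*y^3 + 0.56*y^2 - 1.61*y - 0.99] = 13.83*y^2 + 1.12*y - 1.61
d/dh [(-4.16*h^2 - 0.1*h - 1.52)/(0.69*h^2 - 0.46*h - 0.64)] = (1.9826*h^2 + 7.4224*h - 0.6352)/(0.4761*h^4 - 0.6348*h^3 - 0.6716*h^2 + 0.5888*h + 0.4096)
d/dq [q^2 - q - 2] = 2*q - 1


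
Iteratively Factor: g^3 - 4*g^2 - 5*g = (g - 5)*(g^2 + g) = (g - 5)*(g + 1)*(g)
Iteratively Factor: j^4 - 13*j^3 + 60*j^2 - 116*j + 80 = (j - 2)*(j^3 - 11*j^2 + 38*j - 40) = (j - 5)*(j - 2)*(j^2 - 6*j + 8) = (j - 5)*(j - 4)*(j - 2)*(j - 2)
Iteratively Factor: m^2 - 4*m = (m)*(m - 4)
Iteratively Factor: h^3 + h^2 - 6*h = (h - 2)*(h^2 + 3*h) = h*(h - 2)*(h + 3)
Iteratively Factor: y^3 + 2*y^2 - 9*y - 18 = (y + 2)*(y^2 - 9) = (y - 3)*(y + 2)*(y + 3)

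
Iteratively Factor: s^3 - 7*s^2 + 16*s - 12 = (s - 3)*(s^2 - 4*s + 4) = (s - 3)*(s - 2)*(s - 2)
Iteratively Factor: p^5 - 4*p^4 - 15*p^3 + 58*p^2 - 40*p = (p - 5)*(p^4 + p^3 - 10*p^2 + 8*p) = (p - 5)*(p - 2)*(p^3 + 3*p^2 - 4*p) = p*(p - 5)*(p - 2)*(p^2 + 3*p - 4) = p*(p - 5)*(p - 2)*(p - 1)*(p + 4)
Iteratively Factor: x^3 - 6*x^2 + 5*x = (x - 5)*(x^2 - x) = x*(x - 5)*(x - 1)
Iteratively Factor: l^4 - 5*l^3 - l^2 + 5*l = (l)*(l^3 - 5*l^2 - l + 5) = l*(l - 5)*(l^2 - 1) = l*(l - 5)*(l + 1)*(l - 1)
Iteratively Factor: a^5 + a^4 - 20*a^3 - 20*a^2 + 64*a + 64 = (a + 2)*(a^4 - a^3 - 18*a^2 + 16*a + 32) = (a + 2)*(a + 4)*(a^3 - 5*a^2 + 2*a + 8) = (a + 1)*(a + 2)*(a + 4)*(a^2 - 6*a + 8) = (a - 4)*(a + 1)*(a + 2)*(a + 4)*(a - 2)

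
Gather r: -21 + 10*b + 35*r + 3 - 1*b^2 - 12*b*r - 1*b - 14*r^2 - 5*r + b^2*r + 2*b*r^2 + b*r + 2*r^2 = -b^2 + 9*b + r^2*(2*b - 12) + r*(b^2 - 11*b + 30) - 18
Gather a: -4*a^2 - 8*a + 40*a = -4*a^2 + 32*a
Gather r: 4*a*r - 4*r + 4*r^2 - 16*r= 4*r^2 + r*(4*a - 20)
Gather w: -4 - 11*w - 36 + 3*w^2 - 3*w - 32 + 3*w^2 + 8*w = 6*w^2 - 6*w - 72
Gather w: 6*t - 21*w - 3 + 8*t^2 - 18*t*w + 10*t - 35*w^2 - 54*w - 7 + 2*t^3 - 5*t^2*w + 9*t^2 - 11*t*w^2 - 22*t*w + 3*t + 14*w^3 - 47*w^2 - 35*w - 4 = 2*t^3 + 17*t^2 + 19*t + 14*w^3 + w^2*(-11*t - 82) + w*(-5*t^2 - 40*t - 110) - 14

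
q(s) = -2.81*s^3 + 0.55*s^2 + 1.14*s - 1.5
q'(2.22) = -37.96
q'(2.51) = -49.21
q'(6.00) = -295.74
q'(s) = -8.43*s^2 + 1.1*s + 1.14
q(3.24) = -87.61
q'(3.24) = -83.79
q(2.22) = -27.00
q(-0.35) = -1.71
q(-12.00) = 4919.70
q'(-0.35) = -0.28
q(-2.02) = 21.60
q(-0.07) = -1.58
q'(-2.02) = -35.48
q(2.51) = -39.61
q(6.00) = -581.82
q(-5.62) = 508.25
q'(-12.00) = -1225.98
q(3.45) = -106.41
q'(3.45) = -95.40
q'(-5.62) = -271.30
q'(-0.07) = 1.02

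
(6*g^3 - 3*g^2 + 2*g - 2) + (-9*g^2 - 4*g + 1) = 6*g^3 - 12*g^2 - 2*g - 1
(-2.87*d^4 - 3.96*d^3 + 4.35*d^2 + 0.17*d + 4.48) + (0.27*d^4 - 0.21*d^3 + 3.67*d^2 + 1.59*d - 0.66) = -2.6*d^4 - 4.17*d^3 + 8.02*d^2 + 1.76*d + 3.82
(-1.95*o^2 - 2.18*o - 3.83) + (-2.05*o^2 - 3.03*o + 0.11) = -4.0*o^2 - 5.21*o - 3.72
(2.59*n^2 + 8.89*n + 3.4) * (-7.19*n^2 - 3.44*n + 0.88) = -18.6221*n^4 - 72.8287*n^3 - 52.7484*n^2 - 3.8728*n + 2.992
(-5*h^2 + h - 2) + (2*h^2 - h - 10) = -3*h^2 - 12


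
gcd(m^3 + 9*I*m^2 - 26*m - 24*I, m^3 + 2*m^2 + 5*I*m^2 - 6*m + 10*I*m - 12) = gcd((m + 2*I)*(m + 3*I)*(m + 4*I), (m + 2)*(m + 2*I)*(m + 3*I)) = m^2 + 5*I*m - 6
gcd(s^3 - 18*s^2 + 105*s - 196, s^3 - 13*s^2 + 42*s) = s - 7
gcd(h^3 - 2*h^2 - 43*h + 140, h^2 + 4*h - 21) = h + 7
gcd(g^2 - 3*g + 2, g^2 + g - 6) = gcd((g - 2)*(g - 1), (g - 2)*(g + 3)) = g - 2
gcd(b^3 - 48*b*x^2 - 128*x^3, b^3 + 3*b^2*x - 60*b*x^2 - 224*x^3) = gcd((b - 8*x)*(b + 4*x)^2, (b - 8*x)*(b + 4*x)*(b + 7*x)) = -b^2 + 4*b*x + 32*x^2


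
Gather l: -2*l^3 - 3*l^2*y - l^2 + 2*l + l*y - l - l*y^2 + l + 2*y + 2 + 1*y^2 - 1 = -2*l^3 + l^2*(-3*y - 1) + l*(-y^2 + y + 2) + y^2 + 2*y + 1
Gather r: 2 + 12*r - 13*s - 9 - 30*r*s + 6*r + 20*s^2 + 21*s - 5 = r*(18 - 30*s) + 20*s^2 + 8*s - 12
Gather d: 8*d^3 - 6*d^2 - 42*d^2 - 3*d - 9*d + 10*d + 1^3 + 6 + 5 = 8*d^3 - 48*d^2 - 2*d + 12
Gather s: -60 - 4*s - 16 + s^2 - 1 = s^2 - 4*s - 77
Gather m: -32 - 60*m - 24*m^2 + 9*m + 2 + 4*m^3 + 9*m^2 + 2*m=4*m^3 - 15*m^2 - 49*m - 30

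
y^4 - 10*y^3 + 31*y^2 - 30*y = y*(y - 5)*(y - 3)*(y - 2)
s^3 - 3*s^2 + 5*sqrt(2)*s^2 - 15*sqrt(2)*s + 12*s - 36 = (s - 3)*(s + 2*sqrt(2))*(s + 3*sqrt(2))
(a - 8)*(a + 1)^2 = a^3 - 6*a^2 - 15*a - 8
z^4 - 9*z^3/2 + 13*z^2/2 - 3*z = z*(z - 2)*(z - 3/2)*(z - 1)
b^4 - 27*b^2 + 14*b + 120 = (b - 4)*(b - 3)*(b + 2)*(b + 5)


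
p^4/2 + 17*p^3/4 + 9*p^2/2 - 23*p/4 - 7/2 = (p/2 + 1)*(p - 1)*(p + 1/2)*(p + 7)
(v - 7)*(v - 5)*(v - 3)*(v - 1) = v^4 - 16*v^3 + 86*v^2 - 176*v + 105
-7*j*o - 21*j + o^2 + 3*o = (-7*j + o)*(o + 3)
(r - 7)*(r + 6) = r^2 - r - 42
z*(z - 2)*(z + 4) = z^3 + 2*z^2 - 8*z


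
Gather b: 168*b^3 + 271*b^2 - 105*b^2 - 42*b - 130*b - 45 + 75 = 168*b^3 + 166*b^2 - 172*b + 30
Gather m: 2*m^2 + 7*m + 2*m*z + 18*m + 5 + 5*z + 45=2*m^2 + m*(2*z + 25) + 5*z + 50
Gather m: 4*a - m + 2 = 4*a - m + 2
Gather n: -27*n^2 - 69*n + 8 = -27*n^2 - 69*n + 8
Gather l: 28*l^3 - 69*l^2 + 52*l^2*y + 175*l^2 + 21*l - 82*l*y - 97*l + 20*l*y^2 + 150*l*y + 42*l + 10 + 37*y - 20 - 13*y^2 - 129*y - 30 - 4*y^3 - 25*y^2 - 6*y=28*l^3 + l^2*(52*y + 106) + l*(20*y^2 + 68*y - 34) - 4*y^3 - 38*y^2 - 98*y - 40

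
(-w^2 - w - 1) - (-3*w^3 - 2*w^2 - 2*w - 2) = 3*w^3 + w^2 + w + 1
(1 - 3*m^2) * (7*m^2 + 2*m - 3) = -21*m^4 - 6*m^3 + 16*m^2 + 2*m - 3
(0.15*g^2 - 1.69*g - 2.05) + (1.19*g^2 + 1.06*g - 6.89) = 1.34*g^2 - 0.63*g - 8.94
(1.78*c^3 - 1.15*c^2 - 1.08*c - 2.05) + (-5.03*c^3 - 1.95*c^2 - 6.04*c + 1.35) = -3.25*c^3 - 3.1*c^2 - 7.12*c - 0.7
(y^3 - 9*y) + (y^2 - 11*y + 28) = y^3 + y^2 - 20*y + 28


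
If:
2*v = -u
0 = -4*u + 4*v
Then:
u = 0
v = 0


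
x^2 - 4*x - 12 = (x - 6)*(x + 2)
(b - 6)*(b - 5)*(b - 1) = b^3 - 12*b^2 + 41*b - 30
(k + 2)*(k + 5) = k^2 + 7*k + 10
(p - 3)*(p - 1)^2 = p^3 - 5*p^2 + 7*p - 3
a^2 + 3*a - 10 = (a - 2)*(a + 5)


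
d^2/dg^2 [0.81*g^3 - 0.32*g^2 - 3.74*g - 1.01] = 4.86*g - 0.64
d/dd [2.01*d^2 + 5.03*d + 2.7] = 4.02*d + 5.03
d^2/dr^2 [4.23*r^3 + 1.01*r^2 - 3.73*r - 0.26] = 25.38*r + 2.02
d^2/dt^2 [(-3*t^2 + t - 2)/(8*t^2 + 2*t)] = 2*(14*t^3 - 48*t^2 - 12*t - 1)/(t^3*(64*t^3 + 48*t^2 + 12*t + 1))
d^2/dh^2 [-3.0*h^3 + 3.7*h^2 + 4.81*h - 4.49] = 7.4 - 18.0*h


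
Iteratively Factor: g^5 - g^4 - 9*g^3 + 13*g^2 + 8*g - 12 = (g + 3)*(g^4 - 4*g^3 + 3*g^2 + 4*g - 4) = (g + 1)*(g + 3)*(g^3 - 5*g^2 + 8*g - 4) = (g - 2)*(g + 1)*(g + 3)*(g^2 - 3*g + 2) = (g - 2)*(g - 1)*(g + 1)*(g + 3)*(g - 2)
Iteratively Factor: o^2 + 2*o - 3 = (o - 1)*(o + 3)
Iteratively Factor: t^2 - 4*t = (t - 4)*(t)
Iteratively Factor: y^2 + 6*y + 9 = (y + 3)*(y + 3)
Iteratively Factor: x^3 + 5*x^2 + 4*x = (x + 4)*(x^2 + x) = x*(x + 4)*(x + 1)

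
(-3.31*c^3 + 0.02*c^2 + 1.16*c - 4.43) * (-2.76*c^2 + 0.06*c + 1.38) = 9.1356*c^5 - 0.2538*c^4 - 7.7682*c^3 + 12.324*c^2 + 1.335*c - 6.1134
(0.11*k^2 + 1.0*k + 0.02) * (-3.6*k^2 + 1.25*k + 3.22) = -0.396*k^4 - 3.4625*k^3 + 1.5322*k^2 + 3.245*k + 0.0644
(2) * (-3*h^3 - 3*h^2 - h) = -6*h^3 - 6*h^2 - 2*h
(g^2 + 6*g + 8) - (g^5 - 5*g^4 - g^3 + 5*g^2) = -g^5 + 5*g^4 + g^3 - 4*g^2 + 6*g + 8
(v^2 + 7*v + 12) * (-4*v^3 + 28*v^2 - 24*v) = -4*v^5 + 124*v^3 + 168*v^2 - 288*v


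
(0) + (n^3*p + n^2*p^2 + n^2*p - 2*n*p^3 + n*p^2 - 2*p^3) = n^3*p + n^2*p^2 + n^2*p - 2*n*p^3 + n*p^2 - 2*p^3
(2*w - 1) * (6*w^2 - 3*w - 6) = 12*w^3 - 12*w^2 - 9*w + 6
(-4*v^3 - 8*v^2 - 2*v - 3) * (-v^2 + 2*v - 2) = 4*v^5 - 6*v^3 + 15*v^2 - 2*v + 6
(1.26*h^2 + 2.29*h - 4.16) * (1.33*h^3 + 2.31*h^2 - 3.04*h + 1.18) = 1.6758*h^5 + 5.9563*h^4 - 4.0733*h^3 - 15.0844*h^2 + 15.3486*h - 4.9088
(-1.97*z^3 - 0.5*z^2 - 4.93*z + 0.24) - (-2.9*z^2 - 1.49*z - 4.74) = -1.97*z^3 + 2.4*z^2 - 3.44*z + 4.98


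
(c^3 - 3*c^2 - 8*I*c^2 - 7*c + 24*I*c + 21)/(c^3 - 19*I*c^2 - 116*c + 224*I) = (c^2 - c*(3 + I) + 3*I)/(c^2 - 12*I*c - 32)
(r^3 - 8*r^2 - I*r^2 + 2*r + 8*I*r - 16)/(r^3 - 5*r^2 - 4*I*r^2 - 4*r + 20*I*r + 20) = (r^2 + r*(-8 + I) - 8*I)/(r^2 - r*(5 + 2*I) + 10*I)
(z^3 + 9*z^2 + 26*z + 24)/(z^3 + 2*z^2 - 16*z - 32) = (z + 3)/(z - 4)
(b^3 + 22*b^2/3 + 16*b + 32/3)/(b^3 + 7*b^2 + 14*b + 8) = (b + 4/3)/(b + 1)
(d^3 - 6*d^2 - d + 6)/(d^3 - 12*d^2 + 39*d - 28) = (d^2 - 5*d - 6)/(d^2 - 11*d + 28)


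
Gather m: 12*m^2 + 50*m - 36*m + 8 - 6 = 12*m^2 + 14*m + 2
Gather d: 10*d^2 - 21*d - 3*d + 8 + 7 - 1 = 10*d^2 - 24*d + 14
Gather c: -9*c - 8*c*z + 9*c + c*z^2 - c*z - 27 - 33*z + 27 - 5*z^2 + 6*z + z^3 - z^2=c*(z^2 - 9*z) + z^3 - 6*z^2 - 27*z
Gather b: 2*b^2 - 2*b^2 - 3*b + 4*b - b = 0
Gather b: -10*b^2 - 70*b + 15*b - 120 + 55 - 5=-10*b^2 - 55*b - 70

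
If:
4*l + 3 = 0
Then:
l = -3/4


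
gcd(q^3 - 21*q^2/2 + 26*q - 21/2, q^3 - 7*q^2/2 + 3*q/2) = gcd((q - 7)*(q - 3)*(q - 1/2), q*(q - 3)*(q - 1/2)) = q^2 - 7*q/2 + 3/2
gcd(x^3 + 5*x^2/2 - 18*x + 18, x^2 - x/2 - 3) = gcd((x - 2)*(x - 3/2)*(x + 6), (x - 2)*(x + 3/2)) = x - 2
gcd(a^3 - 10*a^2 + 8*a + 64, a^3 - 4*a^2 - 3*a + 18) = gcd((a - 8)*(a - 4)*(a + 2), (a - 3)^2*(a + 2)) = a + 2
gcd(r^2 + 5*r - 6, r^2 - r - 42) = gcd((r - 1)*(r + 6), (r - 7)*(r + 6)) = r + 6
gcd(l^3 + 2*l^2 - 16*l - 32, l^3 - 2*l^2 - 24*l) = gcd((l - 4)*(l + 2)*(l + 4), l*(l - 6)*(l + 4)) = l + 4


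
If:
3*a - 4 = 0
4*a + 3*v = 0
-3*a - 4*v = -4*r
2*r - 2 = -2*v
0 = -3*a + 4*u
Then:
No Solution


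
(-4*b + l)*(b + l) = -4*b^2 - 3*b*l + l^2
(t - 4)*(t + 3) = t^2 - t - 12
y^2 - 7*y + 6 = (y - 6)*(y - 1)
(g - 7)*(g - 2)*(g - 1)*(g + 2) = g^4 - 8*g^3 + 3*g^2 + 32*g - 28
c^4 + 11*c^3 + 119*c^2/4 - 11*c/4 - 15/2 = (c - 1/2)*(c + 1/2)*(c + 5)*(c + 6)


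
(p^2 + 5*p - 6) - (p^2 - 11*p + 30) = 16*p - 36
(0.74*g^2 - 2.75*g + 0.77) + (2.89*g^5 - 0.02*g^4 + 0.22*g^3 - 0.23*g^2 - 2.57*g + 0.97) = 2.89*g^5 - 0.02*g^4 + 0.22*g^3 + 0.51*g^2 - 5.32*g + 1.74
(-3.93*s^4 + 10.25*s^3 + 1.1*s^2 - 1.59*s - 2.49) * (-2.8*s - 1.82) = 11.004*s^5 - 21.5474*s^4 - 21.735*s^3 + 2.45*s^2 + 9.8658*s + 4.5318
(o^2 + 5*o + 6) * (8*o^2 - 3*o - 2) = 8*o^4 + 37*o^3 + 31*o^2 - 28*o - 12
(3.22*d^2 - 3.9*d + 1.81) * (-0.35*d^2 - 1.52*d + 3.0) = -1.127*d^4 - 3.5294*d^3 + 14.9545*d^2 - 14.4512*d + 5.43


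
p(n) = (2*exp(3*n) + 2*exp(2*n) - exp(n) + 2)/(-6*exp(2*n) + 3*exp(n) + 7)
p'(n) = (12*exp(2*n) - 3*exp(n))*(2*exp(3*n) + 2*exp(2*n) - exp(n) + 2)/(-6*exp(2*n) + 3*exp(n) + 7)^2 + (6*exp(3*n) + 4*exp(2*n) - exp(n))/(-6*exp(2*n) + 3*exp(n) + 7) = (-12*exp(4*n) + 12*exp(3*n) + 42*exp(2*n) + 52*exp(n) - 13)*exp(n)/(36*exp(4*n) - 36*exp(3*n) - 75*exp(2*n) + 42*exp(n) + 49)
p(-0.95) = 0.28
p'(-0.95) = 0.10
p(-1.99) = 0.26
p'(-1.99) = -0.01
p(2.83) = -6.18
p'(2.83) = -5.61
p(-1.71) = 0.26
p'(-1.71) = -0.01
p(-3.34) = 0.28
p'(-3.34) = -0.01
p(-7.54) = 0.29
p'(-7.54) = -0.00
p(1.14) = -1.88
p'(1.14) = -0.38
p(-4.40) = 0.28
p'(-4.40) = -0.00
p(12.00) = -54252.10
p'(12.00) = -54251.60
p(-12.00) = 0.29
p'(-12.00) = 0.00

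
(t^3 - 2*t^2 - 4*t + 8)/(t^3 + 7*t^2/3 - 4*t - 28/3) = 3*(t - 2)/(3*t + 7)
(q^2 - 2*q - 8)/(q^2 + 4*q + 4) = (q - 4)/(q + 2)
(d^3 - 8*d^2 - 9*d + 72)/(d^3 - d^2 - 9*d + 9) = (d - 8)/(d - 1)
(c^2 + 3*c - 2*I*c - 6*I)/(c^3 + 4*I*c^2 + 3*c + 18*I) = (c + 3)/(c^2 + 6*I*c - 9)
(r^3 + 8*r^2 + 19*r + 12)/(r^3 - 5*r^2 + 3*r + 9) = (r^2 + 7*r + 12)/(r^2 - 6*r + 9)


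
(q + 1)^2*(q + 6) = q^3 + 8*q^2 + 13*q + 6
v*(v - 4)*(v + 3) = v^3 - v^2 - 12*v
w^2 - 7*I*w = w*(w - 7*I)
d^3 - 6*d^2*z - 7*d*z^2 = d*(d - 7*z)*(d + z)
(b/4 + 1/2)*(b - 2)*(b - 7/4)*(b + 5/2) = b^4/4 + 3*b^3/16 - 67*b^2/32 - 3*b/4 + 35/8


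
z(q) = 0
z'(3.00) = 0.00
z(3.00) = 0.00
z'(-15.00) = 0.00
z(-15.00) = 0.00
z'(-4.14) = 0.00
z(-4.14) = 0.00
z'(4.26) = 0.00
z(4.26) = 0.00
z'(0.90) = 0.00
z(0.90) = 0.00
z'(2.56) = 0.00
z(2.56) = 0.00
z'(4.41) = 0.00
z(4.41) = 0.00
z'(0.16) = 0.00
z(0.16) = 0.00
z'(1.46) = 0.00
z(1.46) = 0.00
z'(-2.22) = 0.00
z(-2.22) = 0.00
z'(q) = 0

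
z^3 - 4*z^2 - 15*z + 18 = (z - 6)*(z - 1)*(z + 3)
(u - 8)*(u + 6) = u^2 - 2*u - 48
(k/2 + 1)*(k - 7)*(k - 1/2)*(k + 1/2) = k^4/2 - 5*k^3/2 - 57*k^2/8 + 5*k/8 + 7/4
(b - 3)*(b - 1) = b^2 - 4*b + 3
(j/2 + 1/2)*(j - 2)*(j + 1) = j^3/2 - 3*j/2 - 1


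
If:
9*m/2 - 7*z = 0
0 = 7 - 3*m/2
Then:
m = 14/3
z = 3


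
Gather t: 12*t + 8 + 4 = 12*t + 12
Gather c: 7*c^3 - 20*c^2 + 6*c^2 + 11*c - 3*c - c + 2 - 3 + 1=7*c^3 - 14*c^2 + 7*c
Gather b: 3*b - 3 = 3*b - 3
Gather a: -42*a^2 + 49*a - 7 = -42*a^2 + 49*a - 7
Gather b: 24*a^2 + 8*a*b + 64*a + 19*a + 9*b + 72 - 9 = 24*a^2 + 83*a + b*(8*a + 9) + 63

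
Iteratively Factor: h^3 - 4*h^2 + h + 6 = (h + 1)*(h^2 - 5*h + 6) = (h - 2)*(h + 1)*(h - 3)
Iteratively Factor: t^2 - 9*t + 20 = (t - 4)*(t - 5)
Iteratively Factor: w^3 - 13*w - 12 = (w - 4)*(w^2 + 4*w + 3) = (w - 4)*(w + 1)*(w + 3)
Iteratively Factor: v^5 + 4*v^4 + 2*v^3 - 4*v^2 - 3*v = (v)*(v^4 + 4*v^3 + 2*v^2 - 4*v - 3) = v*(v + 1)*(v^3 + 3*v^2 - v - 3) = v*(v - 1)*(v + 1)*(v^2 + 4*v + 3) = v*(v - 1)*(v + 1)^2*(v + 3)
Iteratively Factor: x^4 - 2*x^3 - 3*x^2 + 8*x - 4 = (x - 2)*(x^3 - 3*x + 2) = (x - 2)*(x - 1)*(x^2 + x - 2) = (x - 2)*(x - 1)*(x + 2)*(x - 1)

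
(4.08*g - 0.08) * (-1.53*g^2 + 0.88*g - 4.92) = -6.2424*g^3 + 3.7128*g^2 - 20.144*g + 0.3936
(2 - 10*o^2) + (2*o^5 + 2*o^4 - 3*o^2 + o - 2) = 2*o^5 + 2*o^4 - 13*o^2 + o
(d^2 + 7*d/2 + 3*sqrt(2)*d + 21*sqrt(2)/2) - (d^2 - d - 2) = 3*sqrt(2)*d + 9*d/2 + 2 + 21*sqrt(2)/2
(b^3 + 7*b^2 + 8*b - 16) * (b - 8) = b^4 - b^3 - 48*b^2 - 80*b + 128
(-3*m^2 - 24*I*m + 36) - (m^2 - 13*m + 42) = -4*m^2 + 13*m - 24*I*m - 6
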